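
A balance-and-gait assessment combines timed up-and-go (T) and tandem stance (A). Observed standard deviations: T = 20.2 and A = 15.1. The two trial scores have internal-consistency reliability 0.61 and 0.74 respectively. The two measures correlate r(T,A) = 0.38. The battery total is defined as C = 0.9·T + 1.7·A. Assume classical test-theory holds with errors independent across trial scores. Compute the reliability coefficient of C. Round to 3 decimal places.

0.777

Var(C) = 0.9²·20.2² + 1.7²·15.1² + 2·[1.53·20.2·15.1·0.38] = 989.461 + 354.677 = 1344.14.
Under uncorrelated errors the observed covariances equal the true-score covariances, so only the own-variance terms attenuate.
True-score variance = [0.9²·20.2²·0.61 + 1.7²·15.1²·0.74] + 354.677 = 689.235 + 354.677 = 1043.91.
Reliability = 1043.91 / 1344.14 = 0.777.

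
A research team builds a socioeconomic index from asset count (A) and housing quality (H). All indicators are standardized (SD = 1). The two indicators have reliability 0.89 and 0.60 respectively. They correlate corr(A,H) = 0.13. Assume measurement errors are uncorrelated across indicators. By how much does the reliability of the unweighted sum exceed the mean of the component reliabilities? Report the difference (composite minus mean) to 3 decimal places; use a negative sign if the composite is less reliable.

Var(sum) = 2 + 0.26 = 2.26; true-score variance = 1.49 + 0.26 = 1.75; composite reliability = 0.7743.
Mean component reliability = 0.7450.
Difference = 0.7743 − 0.7450 = 0.029.

0.029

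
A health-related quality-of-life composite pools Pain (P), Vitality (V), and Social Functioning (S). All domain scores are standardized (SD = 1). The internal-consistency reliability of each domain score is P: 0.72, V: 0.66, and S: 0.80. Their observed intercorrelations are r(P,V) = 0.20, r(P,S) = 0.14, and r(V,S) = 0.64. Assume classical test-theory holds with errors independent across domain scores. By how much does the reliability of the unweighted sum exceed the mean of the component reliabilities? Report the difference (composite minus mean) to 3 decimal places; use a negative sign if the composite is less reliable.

Var(sum) = 3 + 1.96 = 4.96; true-score variance = 2.18 + 1.96 = 4.14; composite reliability = 0.8347.
Mean component reliability = 0.7267.
Difference = 0.8347 − 0.7267 = 0.108.

0.108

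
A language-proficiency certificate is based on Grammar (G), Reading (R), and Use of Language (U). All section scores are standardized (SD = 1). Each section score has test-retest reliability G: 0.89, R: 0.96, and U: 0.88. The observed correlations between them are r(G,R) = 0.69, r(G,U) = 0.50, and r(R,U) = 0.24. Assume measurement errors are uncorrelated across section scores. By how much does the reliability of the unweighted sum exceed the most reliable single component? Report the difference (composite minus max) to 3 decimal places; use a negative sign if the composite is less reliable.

-0.006

Var(sum) = 3 + 2.86 = 5.86; true-score variance = 2.73 + 2.86 = 5.59; composite reliability = 0.9539.
Max component reliability = 0.9600.
Difference = 0.9539 − 0.9600 = -0.006.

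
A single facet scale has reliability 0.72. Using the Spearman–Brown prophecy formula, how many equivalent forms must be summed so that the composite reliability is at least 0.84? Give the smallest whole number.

k ≥ ρ*(1−ρ₁)/(ρ₁(1−ρ*)) = 0.84·0.28 / (0.72·0.16) = 2.042.
Smallest integer k = 3.

3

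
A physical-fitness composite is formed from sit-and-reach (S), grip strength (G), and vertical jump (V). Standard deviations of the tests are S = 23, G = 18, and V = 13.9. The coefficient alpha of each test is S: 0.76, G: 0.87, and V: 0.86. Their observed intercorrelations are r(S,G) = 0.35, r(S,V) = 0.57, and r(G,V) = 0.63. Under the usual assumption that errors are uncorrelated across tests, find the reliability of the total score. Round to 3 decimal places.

0.903

Var(S+G+V) = 23² + 18² + 13.9² + 2·[23·18·0.35 + 23·13.9·0.57 + 18·13.9·0.63] = 1046.21 + 969.51 = 2015.72.
With uncorrelated errors the cross-covariances are all true-score covariance, so they carry over unchanged; only the diagonal terms shrink to ρᵢσᵢ².
True-score variance = [23²·0.76 + 18²·0.87 + 13.9²·0.86] + 969.51 = 850.081 + 969.51 = 1819.59.
Reliability = 1819.59 / 2015.72 = 0.903.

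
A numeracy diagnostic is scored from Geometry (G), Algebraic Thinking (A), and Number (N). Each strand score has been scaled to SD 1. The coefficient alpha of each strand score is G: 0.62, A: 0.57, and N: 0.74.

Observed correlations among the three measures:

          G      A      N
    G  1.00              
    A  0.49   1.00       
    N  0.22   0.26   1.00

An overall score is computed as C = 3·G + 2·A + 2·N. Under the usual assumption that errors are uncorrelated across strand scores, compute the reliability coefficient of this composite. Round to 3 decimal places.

Var(C) = 3² + 2² + 2² + 2·[6·0.49 + 6·0.22 + 4·0.26] = 17 + 10.6 = 27.6.
With uncorrelated errors the cross-covariances are all true-score covariance, so they carry over unchanged; only the diagonal terms shrink to ρᵢσᵢ².
True-score variance = [3²·0.62 + 2²·0.57 + 2²·0.74] + 10.6 = 10.82 + 10.6 = 21.42.
Reliability = 21.42 / 27.6 = 0.776.

0.776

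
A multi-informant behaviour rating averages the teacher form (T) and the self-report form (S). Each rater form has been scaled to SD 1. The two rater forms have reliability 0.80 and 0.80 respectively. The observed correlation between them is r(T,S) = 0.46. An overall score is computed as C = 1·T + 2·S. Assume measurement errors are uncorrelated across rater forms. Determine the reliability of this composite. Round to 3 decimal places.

0.854

Var(C) = 1 + 2² + 2·[2·0.46] = 5 + 1.84 = 6.84.
With uncorrelated errors the cross-covariances are all true-score covariance, so they carry over unchanged; only the diagonal terms shrink to ρᵢσᵢ².
True-score variance = [0.80 + 2²·0.80] + 1.84 = 4 + 1.84 = 5.84.
Reliability = 5.84 / 6.84 = 0.854.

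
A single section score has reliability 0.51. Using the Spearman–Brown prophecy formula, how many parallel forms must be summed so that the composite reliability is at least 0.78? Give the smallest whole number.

4

k ≥ ρ*(1−ρ₁)/(ρ₁(1−ρ*)) = 0.78·0.49 / (0.51·0.22) = 3.406.
Smallest integer k = 4.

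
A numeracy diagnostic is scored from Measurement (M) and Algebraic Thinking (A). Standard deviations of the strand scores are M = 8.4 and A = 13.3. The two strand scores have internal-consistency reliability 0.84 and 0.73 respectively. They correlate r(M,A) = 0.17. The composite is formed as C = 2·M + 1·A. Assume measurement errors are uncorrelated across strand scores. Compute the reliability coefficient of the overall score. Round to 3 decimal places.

0.826

Var(C) = 2²·8.4² + 13.3² + 2·[2·8.4·13.3·0.17] = 459.13 + 75.9696 = 535.1.
Under uncorrelated errors the observed covariances equal the true-score covariances, so only the own-variance terms attenuate.
True-score variance = [2²·8.4²·0.84 + 13.3²·0.73] + 75.9696 = 366.211 + 75.9696 = 442.181.
Reliability = 442.181 / 535.1 = 0.826.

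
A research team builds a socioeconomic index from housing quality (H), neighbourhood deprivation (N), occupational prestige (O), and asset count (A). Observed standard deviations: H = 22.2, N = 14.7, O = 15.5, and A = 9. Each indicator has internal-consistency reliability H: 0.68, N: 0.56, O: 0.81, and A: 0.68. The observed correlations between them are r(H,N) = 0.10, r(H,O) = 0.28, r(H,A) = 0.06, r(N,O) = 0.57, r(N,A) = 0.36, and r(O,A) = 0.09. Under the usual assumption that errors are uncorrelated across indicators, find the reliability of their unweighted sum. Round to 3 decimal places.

0.808

Var(H+N+O+A) = 22.2² + 14.7² + 15.5² + 9² + 2·[22.2·14.7·0.10 + 22.2·15.5·0.28 + 22.2·9·0.06 + 14.7·15.5·0.57 + 14.7·9·0.36 + 15.5·9·0.09] = 1030.18 + 662.055 = 1692.23.
With uncorrelated errors the cross-covariances are all true-score covariance, so they carry over unchanged; only the diagonal terms shrink to ρᵢσᵢ².
True-score variance = [22.2²·0.68 + 14.7²·0.56 + 15.5²·0.81 + 9²·0.68] + 662.055 = 705.824 + 662.055 = 1367.88.
Reliability = 1367.88 / 1692.23 = 0.808.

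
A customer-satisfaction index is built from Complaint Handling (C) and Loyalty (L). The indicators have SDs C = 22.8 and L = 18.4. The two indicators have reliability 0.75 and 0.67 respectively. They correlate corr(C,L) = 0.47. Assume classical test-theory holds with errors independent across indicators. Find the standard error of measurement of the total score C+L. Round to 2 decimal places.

Var(total) = 858.4 + 394.349 = 1252.75.
True-score variance = 616.715 + 394.349 = 1011.06, so reliability = 0.8071.
Error variance = 1252.75 − 1011.06 = 241.685; SEM = √241.685 = 15.55.

15.55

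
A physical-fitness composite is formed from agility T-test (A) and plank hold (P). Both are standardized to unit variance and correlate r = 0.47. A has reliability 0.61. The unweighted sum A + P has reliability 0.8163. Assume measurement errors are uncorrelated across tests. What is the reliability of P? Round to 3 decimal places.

Var(A+P) = 2 + 2·0.47 = 2.940.
True-score variance = ρ_A + ρ_P + 2·0.47, so 0.8163 = (0.61 + ρ_P + 0.94) / 2.940.
ρ_P = 0.8163·2.940 − 0.61 − 0.94 = 0.850.

0.850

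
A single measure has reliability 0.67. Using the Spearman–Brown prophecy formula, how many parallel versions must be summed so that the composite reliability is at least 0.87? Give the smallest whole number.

k ≥ ρ*(1−ρ₁)/(ρ₁(1−ρ*)) = 0.87·0.33 / (0.67·0.13) = 3.296.
Smallest integer k = 4.

4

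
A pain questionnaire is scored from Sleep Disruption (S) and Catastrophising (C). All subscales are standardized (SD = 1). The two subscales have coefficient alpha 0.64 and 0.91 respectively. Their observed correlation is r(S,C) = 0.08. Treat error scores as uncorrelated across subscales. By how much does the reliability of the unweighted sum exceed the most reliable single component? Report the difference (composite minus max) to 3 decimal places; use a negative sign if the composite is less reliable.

-0.118

Var(sum) = 2 + 0.16 = 2.16; true-score variance = 1.55 + 0.16 = 1.71; composite reliability = 0.7917.
Max component reliability = 0.9100.
Difference = 0.7917 − 0.9100 = -0.118.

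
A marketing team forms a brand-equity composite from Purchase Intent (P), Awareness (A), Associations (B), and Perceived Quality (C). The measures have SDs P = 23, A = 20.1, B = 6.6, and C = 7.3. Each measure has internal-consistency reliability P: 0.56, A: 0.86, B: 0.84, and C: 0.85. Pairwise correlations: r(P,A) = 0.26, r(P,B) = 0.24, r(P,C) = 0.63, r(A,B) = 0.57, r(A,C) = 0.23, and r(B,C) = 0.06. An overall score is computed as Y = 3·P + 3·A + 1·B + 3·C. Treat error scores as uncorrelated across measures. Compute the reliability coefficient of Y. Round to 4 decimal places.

Var(Y) = 3²·23² + 3²·20.1² + 6.6² + 3²·7.3² + 2·[9·23·20.1·0.26 + 3·23·6.6·0.24 + 9·23·7.3·0.63 + 3·20.1·6.6·0.57 + 9·20.1·7.3·0.23 + 3·6.6·7.3·0.06] = 8920.26 + 5364.65 = 14284.9.
Because errors are independent across components, Cov(Tᵢ,Tⱼ) = Cov(Xᵢ,Xⱼ); the off-diagonal part of the true-score variance is the same as above.
True-score variance = [3²·23²·0.56 + 3²·20.1²·0.86 + 6.6²·0.84 + 3²·7.3²·0.85] + 5364.65 = 6237.46 + 5364.65 = 11602.1.
Reliability = 11602.1 / 14284.9 = 0.8122.

0.8122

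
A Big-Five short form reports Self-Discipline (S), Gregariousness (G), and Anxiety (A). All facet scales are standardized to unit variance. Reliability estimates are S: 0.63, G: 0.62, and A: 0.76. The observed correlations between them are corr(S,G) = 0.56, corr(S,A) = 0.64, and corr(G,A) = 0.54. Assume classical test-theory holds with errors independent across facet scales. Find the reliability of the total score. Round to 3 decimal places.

0.847

Var(S+G+A) = 3 + 2·[0.56 + 0.64 + 0.54] = 3 + 3.48 = 6.48.
Because errors are independent across components, Cov(Tᵢ,Tⱼ) = Cov(Xᵢ,Xⱼ); the off-diagonal part of the true-score variance is the same as above.
True-score variance = [0.63 + 0.62 + 0.76] + 3.48 = 2.01 + 3.48 = 5.49.
Reliability = 5.49 / 6.48 = 0.847.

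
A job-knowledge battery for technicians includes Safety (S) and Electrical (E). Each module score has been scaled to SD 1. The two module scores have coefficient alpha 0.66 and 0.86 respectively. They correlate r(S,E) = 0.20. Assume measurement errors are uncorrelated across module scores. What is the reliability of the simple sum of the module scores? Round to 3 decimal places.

Var(S+E) = 2 + 2·[0.20] = 2 + 0.4 = 2.4.
Because errors are independent across components, Cov(Tᵢ,Tⱼ) = Cov(Xᵢ,Xⱼ); the off-diagonal part of the true-score variance is the same as above.
True-score variance = [0.66 + 0.86] + 0.4 = 1.52 + 0.4 = 1.92.
Reliability = 1.92 / 2.4 = 0.800.

0.800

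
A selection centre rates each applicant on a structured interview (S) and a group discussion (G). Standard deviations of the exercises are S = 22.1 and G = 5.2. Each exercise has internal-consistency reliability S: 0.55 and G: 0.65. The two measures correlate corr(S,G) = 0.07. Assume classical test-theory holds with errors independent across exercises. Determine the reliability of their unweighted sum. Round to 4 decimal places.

0.5687

Var(S+G) = 22.1² + 5.2² + 2·[22.1·5.2·0.07] = 515.45 + 16.0888 = 531.539.
Under uncorrelated errors the observed covariances equal the true-score covariances, so only the own-variance terms attenuate.
True-score variance = [22.1²·0.55 + 5.2²·0.65] + 16.0888 = 286.202 + 16.0888 = 302.29.
Reliability = 302.29 / 531.539 = 0.5687.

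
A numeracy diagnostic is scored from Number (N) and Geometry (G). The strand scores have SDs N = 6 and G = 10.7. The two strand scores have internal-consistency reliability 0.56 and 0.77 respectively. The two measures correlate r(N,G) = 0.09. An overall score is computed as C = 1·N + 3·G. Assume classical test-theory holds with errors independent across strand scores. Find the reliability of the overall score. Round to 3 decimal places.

Var(C) = 6² + 3²·10.7² + 2·[3·6·10.7·0.09] = 1066.41 + 34.668 = 1101.08.
With uncorrelated errors the cross-covariances are all true-score covariance, so they carry over unchanged; only the diagonal terms shrink to ρᵢσᵢ².
True-score variance = [6²·0.56 + 3²·10.7²·0.77] + 34.668 = 813.576 + 34.668 = 848.244.
Reliability = 848.244 / 1101.08 = 0.770.

0.770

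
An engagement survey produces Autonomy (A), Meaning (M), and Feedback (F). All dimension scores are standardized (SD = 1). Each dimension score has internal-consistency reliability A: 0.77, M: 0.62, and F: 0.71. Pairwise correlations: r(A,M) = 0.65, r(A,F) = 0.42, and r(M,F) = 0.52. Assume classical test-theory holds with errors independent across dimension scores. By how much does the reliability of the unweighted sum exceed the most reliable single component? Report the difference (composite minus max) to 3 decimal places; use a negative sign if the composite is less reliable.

Var(sum) = 3 + 3.18 = 6.18; true-score variance = 2.1 + 3.18 = 5.28; composite reliability = 0.8544.
Max component reliability = 0.7700.
Difference = 0.8544 − 0.7700 = 0.084.

0.084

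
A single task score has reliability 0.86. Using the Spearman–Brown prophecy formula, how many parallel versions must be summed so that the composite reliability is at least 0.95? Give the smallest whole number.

k ≥ ρ*(1−ρ₁)/(ρ₁(1−ρ*)) = 0.95·0.14 / (0.86·0.05) = 3.093.
Smallest integer k = 4.

4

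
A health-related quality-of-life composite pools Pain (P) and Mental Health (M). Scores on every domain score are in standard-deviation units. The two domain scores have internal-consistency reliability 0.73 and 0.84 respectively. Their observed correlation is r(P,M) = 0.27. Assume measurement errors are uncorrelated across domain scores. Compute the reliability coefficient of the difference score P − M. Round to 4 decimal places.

Var(P−M) = 1 + 1 − 2·0.27 = 2 − 0.54 = 1.46.
Because errors are independent across components, Cov(Tᵢ,Tⱼ) = Cov(Xᵢ,Xⱼ); the off-diagonal part of the true-score variance is the same as above.
True-score variance = [0.73 + 0.84] − 0.54 = 1.57 − 0.54 = 1.03.
Reliability = 1.03 / 1.46 = 0.7055.

0.7055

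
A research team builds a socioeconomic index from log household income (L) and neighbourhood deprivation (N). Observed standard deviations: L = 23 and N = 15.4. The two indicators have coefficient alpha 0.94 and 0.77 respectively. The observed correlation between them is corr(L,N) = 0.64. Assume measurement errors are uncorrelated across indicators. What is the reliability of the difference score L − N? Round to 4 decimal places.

0.7241

Var(L−N) = 23² + 15.4² − 2·23·15.4·0.64 = 766.16 − 453.376 = 312.784.
Under uncorrelated errors the observed covariances equal the true-score covariances, so only the own-variance terms attenuate.
True-score variance = [23²·0.94 + 15.4²·0.77] − 453.376 = 679.873 − 453.376 = 226.497.
Reliability = 226.497 / 312.784 = 0.7241.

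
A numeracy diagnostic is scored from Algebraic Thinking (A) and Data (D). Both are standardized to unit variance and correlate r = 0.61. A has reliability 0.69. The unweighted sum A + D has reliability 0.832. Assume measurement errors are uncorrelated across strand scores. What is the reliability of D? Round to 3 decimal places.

0.769

Var(A+D) = 2 + 2·0.61 = 3.220.
True-score variance = ρ_A + ρ_D + 2·0.61, so 0.832 = (0.69 + ρ_D + 1.22) / 3.220.
ρ_D = 0.832·3.220 − 0.69 − 1.22 = 0.769.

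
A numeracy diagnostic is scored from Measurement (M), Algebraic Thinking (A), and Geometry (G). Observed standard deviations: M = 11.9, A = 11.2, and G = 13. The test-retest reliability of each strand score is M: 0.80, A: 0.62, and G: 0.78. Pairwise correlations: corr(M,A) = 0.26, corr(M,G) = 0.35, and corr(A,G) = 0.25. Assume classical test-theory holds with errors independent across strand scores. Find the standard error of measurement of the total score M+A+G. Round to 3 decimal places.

Var(total) = 436.05 + 250.396 = 686.446.
True-score variance = 322.881 + 250.396 = 573.276, so reliability = 0.8351.
Error variance = 686.446 − 573.276 = 113.169; SEM = √113.169 = 10.638.

10.638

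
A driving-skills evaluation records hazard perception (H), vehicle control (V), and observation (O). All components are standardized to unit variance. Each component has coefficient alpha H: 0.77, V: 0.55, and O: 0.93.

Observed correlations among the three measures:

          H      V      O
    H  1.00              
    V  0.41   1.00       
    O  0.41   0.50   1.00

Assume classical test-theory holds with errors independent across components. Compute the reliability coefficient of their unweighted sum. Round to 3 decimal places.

Var(H+V+O) = 3 + 2·[0.41 + 0.41 + 0.50] = 3 + 2.64 = 5.64.
Under uncorrelated errors the observed covariances equal the true-score covariances, so only the own-variance terms attenuate.
True-score variance = [0.77 + 0.55 + 0.93] + 2.64 = 2.25 + 2.64 = 4.89.
Reliability = 4.89 / 5.64 = 0.867.

0.867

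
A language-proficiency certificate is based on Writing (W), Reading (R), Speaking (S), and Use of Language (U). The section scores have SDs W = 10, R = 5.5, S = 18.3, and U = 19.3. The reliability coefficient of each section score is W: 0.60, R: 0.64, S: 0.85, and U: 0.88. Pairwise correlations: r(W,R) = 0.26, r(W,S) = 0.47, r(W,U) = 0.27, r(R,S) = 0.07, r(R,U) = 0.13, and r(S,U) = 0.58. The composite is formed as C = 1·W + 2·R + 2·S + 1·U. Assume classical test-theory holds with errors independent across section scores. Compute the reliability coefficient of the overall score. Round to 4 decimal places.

0.9023

Var(C) = 10² + 2²·5.5² + 2²·18.3² + 19.3² + 2·[2·10·5.5·0.26 + 2·10·18.3·0.47 + 10·19.3·0.27 + 4·5.5·18.3·0.07 + 2·5.5·19.3·0.13 + 2·18.3·19.3·0.58] = 1933.05 + 1436.42 = 3369.47.
Under uncorrelated errors the observed covariances equal the true-score covariances, so only the own-variance terms attenuate.
True-score variance = [10²·0.60 + 2²·5.5²·0.64 + 2²·18.3²·0.85 + 19.3²·0.88] + 1436.42 = 1603.86 + 1436.42 = 3040.28.
Reliability = 3040.28 / 3369.47 = 0.9023.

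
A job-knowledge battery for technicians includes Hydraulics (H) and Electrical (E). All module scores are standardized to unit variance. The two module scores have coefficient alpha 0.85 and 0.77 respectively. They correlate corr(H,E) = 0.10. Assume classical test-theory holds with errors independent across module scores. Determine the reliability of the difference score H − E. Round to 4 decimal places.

0.7889

Var(H−E) = 1 + 1 − 2·0.10 = 2 − 0.2 = 1.8.
With uncorrelated errors the cross-covariances are all true-score covariance, so they carry over unchanged; only the diagonal terms shrink to ρᵢσᵢ².
True-score variance = [0.85 + 0.77] − 0.2 = 1.62 − 0.2 = 1.42.
Reliability = 1.42 / 1.8 = 0.7889.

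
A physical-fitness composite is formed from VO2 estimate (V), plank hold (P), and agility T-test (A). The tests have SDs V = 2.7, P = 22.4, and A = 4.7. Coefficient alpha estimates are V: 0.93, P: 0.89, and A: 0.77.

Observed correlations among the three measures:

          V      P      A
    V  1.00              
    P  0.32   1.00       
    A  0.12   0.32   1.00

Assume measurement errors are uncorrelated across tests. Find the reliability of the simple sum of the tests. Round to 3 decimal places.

Var(V+P+A) = 2.7² + 22.4² + 4.7² + 2·[2.7·22.4·0.32 + 2.7·4.7·0.12 + 22.4·4.7·0.32] = 531.14 + 109.132 = 640.272.
Under uncorrelated errors the observed covariances equal the true-score covariances, so only the own-variance terms attenuate.
True-score variance = [2.7²·0.93 + 22.4²·0.89 + 4.7²·0.77] + 109.132 = 470.355 + 109.132 = 579.487.
Reliability = 579.487 / 640.272 = 0.905.

0.905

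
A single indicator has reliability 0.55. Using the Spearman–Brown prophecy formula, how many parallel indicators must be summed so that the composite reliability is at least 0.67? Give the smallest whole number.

k ≥ ρ*(1−ρ₁)/(ρ₁(1−ρ*)) = 0.67·0.45 / (0.55·0.33) = 1.661.
Smallest integer k = 2.

2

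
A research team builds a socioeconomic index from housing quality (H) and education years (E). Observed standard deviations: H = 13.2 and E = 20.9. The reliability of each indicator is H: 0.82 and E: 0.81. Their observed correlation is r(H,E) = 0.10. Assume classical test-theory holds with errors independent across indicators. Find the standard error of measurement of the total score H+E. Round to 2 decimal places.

Var(total) = 611.05 + 55.176 = 666.226.
True-score variance = 496.693 + 55.176 = 551.869, so reliability = 0.8284.
Error variance = 666.226 − 551.869 = 114.357; SEM = √114.357 = 10.69.

10.69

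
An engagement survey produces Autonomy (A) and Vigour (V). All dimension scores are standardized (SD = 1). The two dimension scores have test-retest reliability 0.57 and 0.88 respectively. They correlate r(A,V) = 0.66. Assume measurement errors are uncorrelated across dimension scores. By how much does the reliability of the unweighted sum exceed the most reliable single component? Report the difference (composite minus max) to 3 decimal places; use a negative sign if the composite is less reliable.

Var(sum) = 2 + 1.32 = 3.32; true-score variance = 1.45 + 1.32 = 2.77; composite reliability = 0.8343.
Max component reliability = 0.8800.
Difference = 0.8343 − 0.8800 = -0.046.

-0.046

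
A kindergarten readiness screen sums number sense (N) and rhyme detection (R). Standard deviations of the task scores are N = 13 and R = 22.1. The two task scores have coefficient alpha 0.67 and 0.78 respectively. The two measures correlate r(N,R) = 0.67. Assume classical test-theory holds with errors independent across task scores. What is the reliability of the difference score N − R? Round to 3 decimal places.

Var(N−R) = 13² + 22.1² − 2·13·22.1·0.67 = 657.41 − 384.982 = 272.428.
With uncorrelated errors the cross-covariances are all true-score covariance, so they carry over unchanged; only the diagonal terms shrink to ρᵢσᵢ².
True-score variance = [13²·0.67 + 22.1²·0.78] − 384.982 = 494.19 − 384.982 = 109.208.
Reliability = 109.208 / 272.428 = 0.401.

0.401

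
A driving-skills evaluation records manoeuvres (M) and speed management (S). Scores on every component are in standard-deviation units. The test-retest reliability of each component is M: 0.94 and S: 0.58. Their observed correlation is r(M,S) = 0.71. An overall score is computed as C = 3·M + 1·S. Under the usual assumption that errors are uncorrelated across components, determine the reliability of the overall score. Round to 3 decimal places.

0.933

Var(C) = 3² + 1 + 2·[3·0.71] = 10 + 4.26 = 14.26.
Because errors are independent across components, Cov(Tᵢ,Tⱼ) = Cov(Xᵢ,Xⱼ); the off-diagonal part of the true-score variance is the same as above.
True-score variance = [3²·0.94 + 0.58] + 4.26 = 9.04 + 4.26 = 13.3.
Reliability = 13.3 / 14.26 = 0.933.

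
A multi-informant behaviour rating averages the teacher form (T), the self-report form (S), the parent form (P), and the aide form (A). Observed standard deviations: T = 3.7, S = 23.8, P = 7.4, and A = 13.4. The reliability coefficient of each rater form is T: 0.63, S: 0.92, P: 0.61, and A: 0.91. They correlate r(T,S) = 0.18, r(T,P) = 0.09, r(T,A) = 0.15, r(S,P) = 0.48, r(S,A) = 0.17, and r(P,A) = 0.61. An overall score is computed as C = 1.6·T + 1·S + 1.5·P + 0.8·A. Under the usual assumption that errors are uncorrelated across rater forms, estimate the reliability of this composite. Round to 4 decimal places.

0.9171

Var(C) = 1.6²·3.7² + 23.8² + 1.5²·7.4² + 0.8²·13.4² + 2·[1.6·3.7·23.8·0.18 + 2.4·3.7·7.4·0.09 + 1.28·3.7·13.4·0.15 + 1.5·23.8·7.4·0.48 + 0.8·23.8·13.4·0.17 + 1.2·7.4·13.4·0.61] = 839.615 + 567.119 = 1406.73.
Because errors are independent across components, Cov(Tᵢ,Tⱼ) = Cov(Xᵢ,Xⱼ); the off-diagonal part of the true-score variance is the same as above.
True-score variance = [1.6²·3.7²·0.63 + 23.8²·0.92 + 1.5²·7.4²·0.61 + 0.8²·13.4²·0.91] + 567.119 = 722.938 + 567.119 = 1290.06.
Reliability = 1290.06 / 1406.73 = 0.9171.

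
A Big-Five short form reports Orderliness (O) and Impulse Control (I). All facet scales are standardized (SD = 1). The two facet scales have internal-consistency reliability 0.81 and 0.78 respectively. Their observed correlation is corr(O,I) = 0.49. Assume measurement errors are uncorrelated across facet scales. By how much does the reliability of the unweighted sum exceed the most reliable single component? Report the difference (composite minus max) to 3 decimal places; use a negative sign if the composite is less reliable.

Var(sum) = 2 + 0.98 = 2.98; true-score variance = 1.59 + 0.98 = 2.57; composite reliability = 0.8624.
Max component reliability = 0.8100.
Difference = 0.8624 − 0.8100 = 0.052.

0.052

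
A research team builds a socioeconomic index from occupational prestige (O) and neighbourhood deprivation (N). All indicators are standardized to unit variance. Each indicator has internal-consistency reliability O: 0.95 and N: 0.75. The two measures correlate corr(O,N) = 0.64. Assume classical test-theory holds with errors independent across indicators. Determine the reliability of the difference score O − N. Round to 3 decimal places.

0.583

Var(O−N) = 1 + 1 − 2·0.64 = 2 − 1.28 = 0.72.
With uncorrelated errors the cross-covariances are all true-score covariance, so they carry over unchanged; only the diagonal terms shrink to ρᵢσᵢ².
True-score variance = [0.95 + 0.75] − 1.28 = 1.7 − 1.28 = 0.42.
Reliability = 0.42 / 0.72 = 0.583.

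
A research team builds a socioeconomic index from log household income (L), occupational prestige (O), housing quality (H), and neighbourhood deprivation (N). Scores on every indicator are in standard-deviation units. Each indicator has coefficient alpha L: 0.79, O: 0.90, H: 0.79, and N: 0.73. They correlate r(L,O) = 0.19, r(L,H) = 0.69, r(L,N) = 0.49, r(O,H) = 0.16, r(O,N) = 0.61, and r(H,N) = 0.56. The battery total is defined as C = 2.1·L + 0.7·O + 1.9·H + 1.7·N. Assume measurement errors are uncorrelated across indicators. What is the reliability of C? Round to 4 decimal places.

0.9050

Var(C) = 2.1² + 0.7² + 1.9² + 1.7² + 2·[1.47·0.19 + 3.99·0.69 + 3.57·0.49 + 1.33·0.16 + 1.19·0.61 + 3.23·0.56] = 11.4 + 15.0584 = 26.4584.
With uncorrelated errors the cross-covariances are all true-score covariance, so they carry over unchanged; only the diagonal terms shrink to ρᵢσᵢ².
True-score variance = [2.1²·0.79 + 0.7²·0.90 + 1.9²·0.79 + 1.7²·0.73] + 15.0584 = 8.8865 + 15.0584 = 23.9449.
Reliability = 23.9449 / 26.4584 = 0.9050.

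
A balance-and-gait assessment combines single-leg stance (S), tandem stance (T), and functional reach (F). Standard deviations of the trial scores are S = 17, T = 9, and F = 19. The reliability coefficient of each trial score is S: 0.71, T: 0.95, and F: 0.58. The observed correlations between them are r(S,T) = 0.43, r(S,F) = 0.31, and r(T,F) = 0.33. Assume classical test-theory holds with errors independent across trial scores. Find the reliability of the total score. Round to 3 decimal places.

Var(S+T+F) = 17² + 9² + 19² + 2·[17·9·0.43 + 17·19·0.31 + 9·19·0.33] = 731 + 444.7 = 1175.7.
Because errors are independent across components, Cov(Tᵢ,Tⱼ) = Cov(Xᵢ,Xⱼ); the off-diagonal part of the true-score variance is the same as above.
True-score variance = [17²·0.71 + 9²·0.95 + 19²·0.58] + 444.7 = 491.52 + 444.7 = 936.22.
Reliability = 936.22 / 1175.7 = 0.796.

0.796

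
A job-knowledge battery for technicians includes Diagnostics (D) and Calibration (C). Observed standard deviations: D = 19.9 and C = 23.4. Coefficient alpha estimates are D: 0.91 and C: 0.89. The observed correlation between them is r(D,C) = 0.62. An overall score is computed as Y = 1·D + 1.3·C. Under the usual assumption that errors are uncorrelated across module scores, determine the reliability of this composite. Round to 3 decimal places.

Var(Y) = 19.9² + 1.3²·23.4² + 2·[1.3·19.9·23.4·0.62] = 1321.39 + 750.644 = 2072.03.
With uncorrelated errors the cross-covariances are all true-score covariance, so they carry over unchanged; only the diagonal terms shrink to ρᵢσᵢ².
True-score variance = [19.9²·0.91 + 1.3²·23.4²·0.89] + 750.644 = 1183.95 + 750.644 = 1934.6.
Reliability = 1934.6 / 2072.03 = 0.934.

0.934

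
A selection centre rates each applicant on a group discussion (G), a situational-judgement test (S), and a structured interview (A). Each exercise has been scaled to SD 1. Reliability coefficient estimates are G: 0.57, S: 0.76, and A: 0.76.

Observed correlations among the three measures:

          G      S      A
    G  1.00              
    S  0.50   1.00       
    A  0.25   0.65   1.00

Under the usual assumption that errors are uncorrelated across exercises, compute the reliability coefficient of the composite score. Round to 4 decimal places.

Var(G+S+A) = 3 + 2·[0.50 + 0.25 + 0.65] = 3 + 2.8 = 5.8.
Under uncorrelated errors the observed covariances equal the true-score covariances, so only the own-variance terms attenuate.
True-score variance = [0.57 + 0.76 + 0.76] + 2.8 = 2.09 + 2.8 = 4.89.
Reliability = 4.89 / 5.8 = 0.8431.

0.8431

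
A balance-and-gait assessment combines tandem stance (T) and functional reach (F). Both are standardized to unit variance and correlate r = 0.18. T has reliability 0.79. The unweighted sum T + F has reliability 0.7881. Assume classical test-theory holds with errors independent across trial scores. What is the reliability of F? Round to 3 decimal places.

0.710

Var(T+F) = 2 + 2·0.18 = 2.360.
True-score variance = ρ_T + ρ_F + 2·0.18, so 0.7881 = (0.79 + ρ_F + 0.36) / 2.360.
ρ_F = 0.7881·2.360 − 0.79 − 0.36 = 0.710.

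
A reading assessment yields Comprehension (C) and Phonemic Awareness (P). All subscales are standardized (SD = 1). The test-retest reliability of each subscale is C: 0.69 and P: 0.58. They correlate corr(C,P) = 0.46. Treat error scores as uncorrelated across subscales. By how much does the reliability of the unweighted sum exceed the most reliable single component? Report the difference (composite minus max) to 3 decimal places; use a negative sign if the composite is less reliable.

Var(sum) = 2 + 0.92 = 2.92; true-score variance = 1.27 + 0.92 = 2.19; composite reliability = 0.7500.
Max component reliability = 0.6900.
Difference = 0.7500 − 0.6900 = 0.060.

0.060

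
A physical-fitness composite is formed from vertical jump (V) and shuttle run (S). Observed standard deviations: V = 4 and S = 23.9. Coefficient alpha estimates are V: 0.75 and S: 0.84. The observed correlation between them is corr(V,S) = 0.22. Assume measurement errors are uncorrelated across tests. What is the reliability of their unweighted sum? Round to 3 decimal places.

0.848

Var(V+S) = 4² + 23.9² + 2·[4·23.9·0.22] = 587.21 + 42.064 = 629.274.
With uncorrelated errors the cross-covariances are all true-score covariance, so they carry over unchanged; only the diagonal terms shrink to ρᵢσᵢ².
True-score variance = [4²·0.75 + 23.9²·0.84] + 42.064 = 491.816 + 42.064 = 533.88.
Reliability = 533.88 / 629.274 = 0.848.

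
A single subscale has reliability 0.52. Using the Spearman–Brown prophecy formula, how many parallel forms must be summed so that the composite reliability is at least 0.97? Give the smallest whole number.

k ≥ ρ*(1−ρ₁)/(ρ₁(1−ρ*)) = 0.97·0.48 / (0.52·0.03) = 29.846.
Smallest integer k = 30.

30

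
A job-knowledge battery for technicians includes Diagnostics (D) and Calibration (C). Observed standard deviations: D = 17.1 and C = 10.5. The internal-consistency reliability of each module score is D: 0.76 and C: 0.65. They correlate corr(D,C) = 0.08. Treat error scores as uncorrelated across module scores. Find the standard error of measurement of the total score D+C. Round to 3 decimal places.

10.429

Var(total) = 402.66 + 28.728 = 431.388.
True-score variance = 293.894 + 28.728 = 322.622, so reliability = 0.7479.
Error variance = 431.388 − 322.622 = 108.766; SEM = √108.766 = 10.429.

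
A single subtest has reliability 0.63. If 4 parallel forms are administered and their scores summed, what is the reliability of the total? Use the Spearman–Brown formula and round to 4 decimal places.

ρ_k = kρ / (1 + (k−1)ρ) = 4·0.63 / (1 + 3·0.63) = 2.520 / 2.890 = 0.8720.

0.8720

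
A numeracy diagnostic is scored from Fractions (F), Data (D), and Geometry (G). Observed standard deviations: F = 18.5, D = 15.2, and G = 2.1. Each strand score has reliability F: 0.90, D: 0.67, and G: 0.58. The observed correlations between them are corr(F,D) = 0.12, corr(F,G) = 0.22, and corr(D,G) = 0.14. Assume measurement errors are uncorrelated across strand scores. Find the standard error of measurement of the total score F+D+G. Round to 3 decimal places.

Var(total) = 577.7 + 93.5196 = 671.22.
True-score variance = 465.38 + 93.5196 = 558.899, so reliability = 0.8327.
Error variance = 671.22 − 558.899 = 112.32; SEM = √112.32 = 10.598.

10.598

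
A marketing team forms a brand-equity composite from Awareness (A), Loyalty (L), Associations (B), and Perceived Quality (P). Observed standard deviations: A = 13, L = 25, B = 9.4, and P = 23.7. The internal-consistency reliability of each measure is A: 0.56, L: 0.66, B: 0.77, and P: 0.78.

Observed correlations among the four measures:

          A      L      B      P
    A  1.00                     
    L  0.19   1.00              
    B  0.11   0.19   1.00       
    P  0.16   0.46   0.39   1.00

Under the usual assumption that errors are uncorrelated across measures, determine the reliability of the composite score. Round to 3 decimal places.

0.828

Var(A+L+B+P) = 13² + 25² + 9.4² + 23.7² + 2·[13·25·0.19 + 13·9.4·0.11 + 13·23.7·0.16 + 25·9.4·0.19 + 25·23.7·0.46 + 9.4·23.7·0.39] = 1444.05 + 1057.14 = 2501.19.
Under uncorrelated errors the observed covariances equal the true-score covariances, so only the own-variance terms attenuate.
True-score variance = [13²·0.56 + 25²·0.66 + 9.4²·0.77 + 23.7²·0.78] + 1057.14 = 1013.3 + 1057.14 = 2070.44.
Reliability = 2070.44 / 2501.19 = 0.828.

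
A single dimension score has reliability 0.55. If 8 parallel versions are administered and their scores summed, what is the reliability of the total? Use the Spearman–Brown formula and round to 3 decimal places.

0.907

ρ_k = kρ / (1 + (k−1)ρ) = 8·0.55 / (1 + 7·0.55) = 4.400 / 4.850 = 0.907.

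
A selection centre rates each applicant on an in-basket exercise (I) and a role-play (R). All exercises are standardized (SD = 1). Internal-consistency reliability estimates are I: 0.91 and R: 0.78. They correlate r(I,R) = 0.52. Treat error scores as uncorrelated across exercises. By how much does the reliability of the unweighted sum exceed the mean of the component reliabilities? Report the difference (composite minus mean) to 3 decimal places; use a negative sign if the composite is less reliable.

Var(sum) = 2 + 1.04 = 3.04; true-score variance = 1.69 + 1.04 = 2.73; composite reliability = 0.8980.
Mean component reliability = 0.8450.
Difference = 0.8980 − 0.8450 = 0.053.

0.053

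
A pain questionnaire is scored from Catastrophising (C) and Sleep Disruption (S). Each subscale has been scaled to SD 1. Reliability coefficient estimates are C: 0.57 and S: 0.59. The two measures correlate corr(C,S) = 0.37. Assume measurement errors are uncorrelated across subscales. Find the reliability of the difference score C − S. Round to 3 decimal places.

Var(C−S) = 1 + 1 − 2·0.37 = 2 − 0.74 = 1.26.
With uncorrelated errors the cross-covariances are all true-score covariance, so they carry over unchanged; only the diagonal terms shrink to ρᵢσᵢ².
True-score variance = [0.57 + 0.59] − 0.74 = 1.16 − 0.74 = 0.42.
Reliability = 0.42 / 1.26 = 0.333.

0.333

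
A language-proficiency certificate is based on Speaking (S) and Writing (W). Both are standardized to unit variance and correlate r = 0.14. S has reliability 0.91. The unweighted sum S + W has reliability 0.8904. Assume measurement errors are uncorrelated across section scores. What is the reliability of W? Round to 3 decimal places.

Var(S+W) = 2 + 2·0.14 = 2.280.
True-score variance = ρ_S + ρ_W + 2·0.14, so 0.8904 = (0.91 + ρ_W + 0.28) / 2.280.
ρ_W = 0.8904·2.280 − 0.91 − 0.28 = 0.840.

0.840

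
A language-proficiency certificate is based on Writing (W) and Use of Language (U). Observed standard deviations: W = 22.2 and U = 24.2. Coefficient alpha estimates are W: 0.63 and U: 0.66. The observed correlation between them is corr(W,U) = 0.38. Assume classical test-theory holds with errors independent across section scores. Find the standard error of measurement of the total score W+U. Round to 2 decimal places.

19.53

Var(total) = 1078.48 + 408.302 = 1486.78.
True-score variance = 697.012 + 408.302 = 1105.31, so reliability = 0.7434.
Error variance = 1486.78 − 1105.31 = 381.468; SEM = √381.468 = 19.53.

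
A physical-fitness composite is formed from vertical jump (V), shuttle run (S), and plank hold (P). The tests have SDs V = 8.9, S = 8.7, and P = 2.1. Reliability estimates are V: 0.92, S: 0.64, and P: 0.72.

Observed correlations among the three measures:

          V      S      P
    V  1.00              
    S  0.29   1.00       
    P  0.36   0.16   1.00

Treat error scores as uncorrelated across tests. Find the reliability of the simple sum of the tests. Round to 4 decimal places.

0.8442

Var(V+S+P) = 8.9² + 8.7² + 2.1² + 2·[8.9·8.7·0.29 + 8.9·2.1·0.36 + 8.7·2.1·0.16] = 159.31 + 64.2126 = 223.523.
With uncorrelated errors the cross-covariances are all true-score covariance, so they carry over unchanged; only the diagonal terms shrink to ρᵢσᵢ².
True-score variance = [8.9²·0.92 + 8.7²·0.64 + 2.1²·0.72] + 64.2126 = 124.49 + 64.2126 = 188.703.
Reliability = 188.703 / 223.523 = 0.8442.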